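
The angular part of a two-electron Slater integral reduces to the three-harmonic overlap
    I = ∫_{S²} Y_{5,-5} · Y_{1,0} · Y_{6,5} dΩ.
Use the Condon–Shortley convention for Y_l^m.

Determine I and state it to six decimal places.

-0.135514

Checks pass: Σm=0; 12 even; l₃=6∈[4,6].
(2·5+1)(2·1+1)(2·6+1) = 429
Δ: 0! 10! 2! / 13! → 1/858
sum: t=0:+1/14400 = 1/14400
3j²(5 1 6; 0 0 0) = Δ·Π!·Σ² = 6/143  (sign +1)
sum: t=0:+1/3628800 = 1/3628800
3j²(5 1 6; -5 0 5) = Δ·Π!·Σ² = 1/78  (sign -1)
combine: 4πI² = 429·6/143·1/78 = 3/13
take √, sign -1: I = -0.13551395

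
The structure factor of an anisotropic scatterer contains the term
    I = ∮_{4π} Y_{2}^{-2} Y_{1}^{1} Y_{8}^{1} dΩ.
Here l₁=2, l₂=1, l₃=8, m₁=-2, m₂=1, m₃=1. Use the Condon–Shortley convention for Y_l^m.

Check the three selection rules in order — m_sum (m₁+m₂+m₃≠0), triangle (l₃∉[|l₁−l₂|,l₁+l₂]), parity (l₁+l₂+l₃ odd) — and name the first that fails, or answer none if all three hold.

triangle

m₁+m₂+m₃ = -2 + 1 + 1 = 0  ✓
triangle: |2−1|=1 ≤ l₃=8 ≤ 2+1=3  ✗
parity: l₁+l₂+l₃ = 11 is odd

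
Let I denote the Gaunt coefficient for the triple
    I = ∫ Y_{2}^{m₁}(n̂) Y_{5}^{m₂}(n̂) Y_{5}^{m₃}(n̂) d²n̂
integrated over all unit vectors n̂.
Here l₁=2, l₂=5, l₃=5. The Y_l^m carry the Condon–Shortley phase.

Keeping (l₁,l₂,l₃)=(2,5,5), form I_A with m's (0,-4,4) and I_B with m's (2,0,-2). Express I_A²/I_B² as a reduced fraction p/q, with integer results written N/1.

9/35

l's match ⇒ only the (l;m) 3-j factors differ between A and B.
A: triangle coeff Δ(2,5,5) = 1/38610; Σ_t [0,1]: t=0:+1/20160 t=1:−1/40320 = 1/40320; (3j)²=6/715 [(2 5 5; 0 -4 4)], sign=-1
B: triangle coeff Δ(2,5,5) = 1/38610; Σ_t [0,0]: t=0:+1/2880 = 1/2880; (3j)²=14/429 [(2 5 5; 2 0 -2)], sign=-1
I_A²/I_B² = (6/715)/(14/429) = 9/35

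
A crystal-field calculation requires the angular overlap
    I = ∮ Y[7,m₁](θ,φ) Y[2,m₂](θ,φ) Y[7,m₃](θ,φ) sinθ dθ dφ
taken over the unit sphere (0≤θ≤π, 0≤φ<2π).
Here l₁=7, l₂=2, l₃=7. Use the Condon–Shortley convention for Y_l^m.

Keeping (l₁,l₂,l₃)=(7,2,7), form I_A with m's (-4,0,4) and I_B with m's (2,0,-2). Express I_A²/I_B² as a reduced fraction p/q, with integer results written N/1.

Shared (l₁,l₂,l₃)=(7,2,7): N and (l;000)² cancel in I_A²/I_B².
A: Δ = 2!·12!·2!/17! = 1/185640; Racah Σ t=0..2: t=0:+1/159667200 t=1:−1/7257600 t=2:+1/8709120 = -1/59875200; ⇒ 3j(7 2 7; -4 0 4)² = 8/23205, sgn +1
B: Δ = 2!·12!·2!/17! = 1/185640; Racah Σ t=0..2: t=0:+1/2419200 t=1:−1/967680 t=2:+1/8709120 = -11/21772800; ⇒ 3j(7 2 7; 2 0 -2)² = 242/23205, sgn +1
I_A²/I_B² = (8/23205)/(242/23205) = 4/121

4/121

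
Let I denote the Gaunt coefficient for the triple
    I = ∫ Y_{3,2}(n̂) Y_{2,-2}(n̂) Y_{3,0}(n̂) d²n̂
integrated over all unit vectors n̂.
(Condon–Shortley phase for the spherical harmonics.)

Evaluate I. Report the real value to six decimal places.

m-sum 0 ✓  L=8 even ✓  1≤3≤5 ✓
Π(2lᵢ+1) = 7×5×7 = 245
triangle coeff Δ(3,2,3) = 1/3780
Σ_t [0,2]: t=0:+1/24 t=1:−1/4 t=2:+1/24 = -1/6
(3j)²=4/105 [(3 2 3; 0 0 0)], sign=+1
Σ_t [0,0]: t=0:+1/24 = 1/24
(3j)²=1/21 [(3 2 3; 2 -2 0)], sign=-1
⇒ 4πI² = 4/9
I = (-1)√(4/9/(4π)) = -0.18806319

-0.188063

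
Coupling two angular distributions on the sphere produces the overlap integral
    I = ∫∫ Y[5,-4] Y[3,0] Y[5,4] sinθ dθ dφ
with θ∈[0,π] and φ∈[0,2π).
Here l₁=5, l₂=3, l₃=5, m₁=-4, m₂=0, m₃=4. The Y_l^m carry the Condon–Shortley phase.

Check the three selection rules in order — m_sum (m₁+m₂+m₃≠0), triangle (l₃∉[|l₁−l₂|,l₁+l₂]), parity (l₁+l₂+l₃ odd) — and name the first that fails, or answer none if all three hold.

parity

Σmᵢ = 0  ✓
l₃∈[|l₁−l₂|,l₁+l₂]=[2,8], have l₃=5  ✓
Σlᵢ = 13 ⇒ odd  ✗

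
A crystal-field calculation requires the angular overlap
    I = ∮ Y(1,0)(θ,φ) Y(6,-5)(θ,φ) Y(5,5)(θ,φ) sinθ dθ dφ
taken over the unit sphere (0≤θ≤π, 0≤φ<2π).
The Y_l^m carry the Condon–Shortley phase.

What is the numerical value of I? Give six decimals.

m-sum 0 ✓  L=12 even ✓  5≤5≤7 ✓
Π(2lᵢ+1) = 3×13×11 = 429
triangle coeff Δ(1,6,5) = 1/858
Σ_t [1,1]: t=1:−1/14400 = -1/14400
(3j)²=6/143 [(1 6 5; 0 0 0)], sign=+1
Σ_t [1,1]: t=1:−1/3628800 = -1/3628800
(3j)²=1/78 [(1 6 5; 0 -5 5)], sign=-1
⇒ 4πI² = 3/13
I = (-1)√(3/13/(4π)) = -0.13551395

-0.135514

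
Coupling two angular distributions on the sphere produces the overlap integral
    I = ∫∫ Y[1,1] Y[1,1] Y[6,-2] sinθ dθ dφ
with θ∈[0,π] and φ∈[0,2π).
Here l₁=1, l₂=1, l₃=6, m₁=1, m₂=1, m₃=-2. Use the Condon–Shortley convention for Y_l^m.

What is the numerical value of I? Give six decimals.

0.000000

triangle: need 0≤l₃≤2, have 6; I=0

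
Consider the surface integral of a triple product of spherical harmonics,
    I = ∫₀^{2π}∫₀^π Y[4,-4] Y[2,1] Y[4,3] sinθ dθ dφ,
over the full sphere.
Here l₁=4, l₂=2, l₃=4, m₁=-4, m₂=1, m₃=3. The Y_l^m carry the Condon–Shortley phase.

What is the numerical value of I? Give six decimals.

Checks pass: Σm=0; 10 even; l₃=4∈[2,6].
(2·4+1)(2·2+1)(2·4+1) = 405
Δ: 2! 6! 2! / 11! → 1/13860
sum: t=0:+1/192 t=1:−1/36 t=2:+1/192 = -5/288
3j²(4 2 4; 0 0 0) = Δ·Π!·Σ² = 20/693  (sign -1)
sum: t=2:+1/1440 = 1/1440
3j²(4 2 4; -4 1 3) = Δ·Π!·Σ² = 7/165  (sign -1)
combine: 4πI² = 405·20/693·7/165 = 60/121
take √, sign +1: I = 0.19864517

0.198645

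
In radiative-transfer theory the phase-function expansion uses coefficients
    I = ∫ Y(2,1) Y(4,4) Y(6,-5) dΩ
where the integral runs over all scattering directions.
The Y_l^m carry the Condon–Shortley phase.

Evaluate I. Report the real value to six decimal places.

Checks pass: Σm=0; 12 even; l₃=6∈[2,6].
(2·2+1)(2·4+1)(2·6+1) = 585
Δ: 0! 4! 8! / 13! → 1/6435
sum: t=0:+1/2304 = 1/2304
3j²(2 4 6; 0 0 0) = Δ·Π!·Σ² = 5/143  (sign +1)
sum: t=0:+1/241920 = 1/241920
3j²(2 4 6; 1 4 -5) = Δ·Π!·Σ² = 1/39  (sign -1)
combine: 4πI² = 585·5/143·1/39 = 75/143
take √, sign -1: I = -0.20429497

-0.204295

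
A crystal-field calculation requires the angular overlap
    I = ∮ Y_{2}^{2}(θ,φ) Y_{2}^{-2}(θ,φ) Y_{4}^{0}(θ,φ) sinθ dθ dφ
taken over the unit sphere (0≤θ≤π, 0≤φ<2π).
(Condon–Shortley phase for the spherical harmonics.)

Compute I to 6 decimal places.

0.040299

Checks pass: Σm=0; 8 even; l₃=4∈[0,4].
(2·2+1)(2·2+1)(2·4+1) = 225
Δ: 0! 4! 4! / 9! → 1/630
sum: t=0:+1/16 = 1/16
3j²(2 2 4; 0 0 0) = Δ·Π!·Σ² = 2/35  (sign +1)
sum: t=0:+1/576 = 1/576
3j²(2 2 4; 2 -2 0) = Δ·Π!·Σ² = 1/630  (sign +1)
combine: 4πI² = 225·2/35·1/630 = 1/49
take √, sign +1: I = 0.04029926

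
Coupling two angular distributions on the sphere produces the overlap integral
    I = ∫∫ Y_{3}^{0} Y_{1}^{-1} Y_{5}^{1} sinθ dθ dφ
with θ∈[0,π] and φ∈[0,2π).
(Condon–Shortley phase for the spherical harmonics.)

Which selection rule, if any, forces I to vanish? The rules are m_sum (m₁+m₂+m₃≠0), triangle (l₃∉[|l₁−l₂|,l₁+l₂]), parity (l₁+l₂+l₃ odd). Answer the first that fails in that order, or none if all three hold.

azimuthal sum: 0 − 1 + 1 = 0  ✓
2 ≤ 5 ≤ 4 (triangle on l)  ✗
L = 3 + 1 + 5 = 9 (odd)

triangle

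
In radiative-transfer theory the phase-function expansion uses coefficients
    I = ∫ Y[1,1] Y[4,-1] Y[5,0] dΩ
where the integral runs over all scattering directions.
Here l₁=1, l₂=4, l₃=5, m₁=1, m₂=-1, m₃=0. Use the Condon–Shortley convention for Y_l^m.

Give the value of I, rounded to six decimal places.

Checks pass: Σm=0; 10 even; l₃=5∈[3,5].
(2·1+1)(2·4+1)(2·5+1) = 297
Δ: 0! 2! 8! / 11! → 1/495
sum: t=0:+1/576 = 1/576
3j²(1 4 5; 0 0 0) = Δ·Π!·Σ² = 5/99  (sign -1)
sum: t=0:+1/1440 = 1/1440
3j²(1 4 5; 1 -1 0) = Δ·Π!·Σ² = 2/99  (sign -1)
combine: 4πI² = 297·5/99·2/99 = 10/33
take √, sign +1: I = 0.15528807

0.155288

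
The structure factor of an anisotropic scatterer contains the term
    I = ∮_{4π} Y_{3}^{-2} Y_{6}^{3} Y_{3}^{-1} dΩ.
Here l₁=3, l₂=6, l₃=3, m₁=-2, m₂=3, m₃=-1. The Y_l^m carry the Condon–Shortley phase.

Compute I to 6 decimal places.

Checks pass: Σm=0; 12 even; l₃=3∈[3,9].
(2·3+1)(2·6+1)(2·3+1) = 637
Δ: 6! 0! 6! / 13! → 1/12012
sum: t=3:−1/1296 = -1/1296
3j²(3 6 3; 0 0 0) = Δ·Π!·Σ² = 100/3003  (sign +1)
sum: t=5:−1/5760 = -1/5760
3j²(3 6 3; -2 3 -1) = Δ·Π!·Σ² = 9/286  (sign -1)
combine: 4πI² = 637·100/3003·9/286 = 1050/1573
take √, sign -1: I = -0.23047581

-0.230476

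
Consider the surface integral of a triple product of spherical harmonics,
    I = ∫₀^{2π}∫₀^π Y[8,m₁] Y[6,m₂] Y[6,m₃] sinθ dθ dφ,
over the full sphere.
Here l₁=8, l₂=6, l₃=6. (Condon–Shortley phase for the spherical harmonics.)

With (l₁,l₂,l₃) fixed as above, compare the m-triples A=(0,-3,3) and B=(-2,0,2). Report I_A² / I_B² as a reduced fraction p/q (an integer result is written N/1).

361/147

Shared (l₁,l₂,l₃)=(8,6,6): N and (l;000)² cancel in I_A²/I_B².
A: Δ = 8!·8!·4!/21! = 1/1309458150; Racah Σ t=0..3: t=0:+1/9754214400 t=1:−1/101606400 t=2:+1/12441600 t=3:−1/12441600 = -19/1950842880; ⇒ 3j(8 6 6; 0 -3 3)² = 19/34034, sgn +1
B: Δ = 8!·8!·4!/21! = 1/1309458150; Racah Σ t=2..6: t=2:+1/1393459200 t=3:−1/21772800 t=4:+1/3317760 t=5:−1/3110400 t=6:+1/19906560 = -1/66355200; ⇒ 3j(8 6 6; -2 0 2)² = 21/92378, sgn -1
I_A²/I_B² = (19/34034)/(21/92378) = 361/147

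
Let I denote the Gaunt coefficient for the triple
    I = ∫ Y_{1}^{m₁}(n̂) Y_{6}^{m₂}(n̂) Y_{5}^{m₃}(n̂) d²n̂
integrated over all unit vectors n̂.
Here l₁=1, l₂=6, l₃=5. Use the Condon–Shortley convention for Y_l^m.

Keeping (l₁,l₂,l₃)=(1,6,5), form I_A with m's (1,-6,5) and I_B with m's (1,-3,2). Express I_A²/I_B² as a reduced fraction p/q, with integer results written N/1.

Same 1,6,5: normalisation and zero-m 3j drop out of the ratio.
A: Δ: 2! 0! 10! / 13! → 1/858; sum: t=0:+1/7257600 = 1/7257600; 3j²(1 6 5; 1 -6 5) = Δ·Π!·Σ² = 1/13  (sign +1)
B: Δ: 2! 0! 10! / 13! → 1/858; sum: t=0:+1/60480 = 1/60480; 3j²(1 6 5; 1 -3 2) = Δ·Π!·Σ² = 6/143  (sign -1)
I_A²/I_B² = (1/13)/(6/143) = 11/6

11/6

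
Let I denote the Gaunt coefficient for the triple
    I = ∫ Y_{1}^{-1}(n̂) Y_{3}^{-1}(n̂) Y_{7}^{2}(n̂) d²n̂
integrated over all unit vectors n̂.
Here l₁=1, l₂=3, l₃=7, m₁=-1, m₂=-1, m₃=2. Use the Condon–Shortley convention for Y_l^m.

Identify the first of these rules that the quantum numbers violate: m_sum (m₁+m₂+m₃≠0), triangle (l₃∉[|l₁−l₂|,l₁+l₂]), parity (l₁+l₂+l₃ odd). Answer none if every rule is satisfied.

Σmᵢ = 0  ✓
l₃∈[|l₁−l₂|,l₁+l₂]=[2,4], have l₃=7  ✗
Σlᵢ = 11 ⇒ odd

triangle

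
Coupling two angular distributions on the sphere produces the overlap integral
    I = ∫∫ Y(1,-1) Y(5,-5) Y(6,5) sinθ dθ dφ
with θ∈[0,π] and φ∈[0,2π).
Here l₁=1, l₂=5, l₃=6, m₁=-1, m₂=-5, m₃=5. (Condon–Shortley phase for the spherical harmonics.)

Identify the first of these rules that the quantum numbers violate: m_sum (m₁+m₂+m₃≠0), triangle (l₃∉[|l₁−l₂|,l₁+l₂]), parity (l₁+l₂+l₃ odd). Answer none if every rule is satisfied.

m_sum

Σmᵢ = -1  ✗
l₃∈[|l₁−l₂|,l₁+l₂]=[4,6], have l₃=6
Σlᵢ = 12 ⇒ even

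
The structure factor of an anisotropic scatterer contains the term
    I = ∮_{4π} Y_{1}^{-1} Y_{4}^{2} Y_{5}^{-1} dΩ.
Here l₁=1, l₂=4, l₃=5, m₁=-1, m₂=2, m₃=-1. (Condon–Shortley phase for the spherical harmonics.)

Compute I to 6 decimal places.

Checks pass: Σm=0; 10 even; l₃=5∈[3,5].
(2·1+1)(2·4+1)(2·5+1) = 297
Δ: 0! 2! 8! / 11! → 1/495
sum: t=0:+1/576 = 1/576
3j²(1 4 5; 0 0 0) = Δ·Π!·Σ² = 5/99  (sign -1)
sum: t=0:+1/2880 = 1/2880
3j²(1 4 5; -1 2 -1) = Δ·Π!·Σ² = 2/165  (sign +1)
combine: 4πI² = 297·5/99·2/165 = 2/11
take √, sign -1: I = -0.12028562

-0.120286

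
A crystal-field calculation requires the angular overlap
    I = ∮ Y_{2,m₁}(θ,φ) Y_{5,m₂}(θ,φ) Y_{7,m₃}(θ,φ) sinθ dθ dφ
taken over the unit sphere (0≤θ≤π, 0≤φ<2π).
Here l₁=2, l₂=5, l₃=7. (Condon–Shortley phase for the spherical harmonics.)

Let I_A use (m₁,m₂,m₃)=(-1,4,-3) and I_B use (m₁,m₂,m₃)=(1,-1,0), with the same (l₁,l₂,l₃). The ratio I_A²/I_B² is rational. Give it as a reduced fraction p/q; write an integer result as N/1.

l's match ⇒ only the (l;m) 3-j factors differ between A and B.
A: triangle coeff Δ(2,5,7) = 1/15015; Σ_t [0,0]: t=0:+1/2177280 = 1/2177280; (3j)²=8/3003 [(2 5 7; -1 4 -3)], sign=+1
B: triangle coeff Δ(2,5,7) = 1/15015; Σ_t [0,0]: t=0:+1/103680 = 1/103680; (3j)²=7/429 [(2 5 7; 1 -1 0)], sign=-1
I_A²/I_B² = (8/3003)/(7/429) = 8/49

8/49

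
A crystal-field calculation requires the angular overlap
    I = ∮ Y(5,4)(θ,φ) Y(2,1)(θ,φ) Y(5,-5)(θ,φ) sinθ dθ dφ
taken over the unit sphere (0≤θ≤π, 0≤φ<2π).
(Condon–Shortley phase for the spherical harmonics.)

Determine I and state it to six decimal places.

-0.187924

m-sum 0 ✓  L=12 even ✓  3≤5≤7 ✓
Π(2lᵢ+1) = 11×5×11 = 605
triangle coeff Δ(5,2,5) = 1/38610
Σ_t [0,2]: t=0:+1/2880 t=1:−1/576 t=2:+1/2880 = -1/960
(3j)²=10/429 [(5 2 5; 0 0 0)], sign=+1
Σ_t [1,1]: t=1:−1/80640 = -1/80640
(3j)²=9/286 [(5 2 5; 4 1 -5)], sign=-1
⇒ 4πI² = 75/169
I = (-1)√(75/169/(4π)) = -0.18792404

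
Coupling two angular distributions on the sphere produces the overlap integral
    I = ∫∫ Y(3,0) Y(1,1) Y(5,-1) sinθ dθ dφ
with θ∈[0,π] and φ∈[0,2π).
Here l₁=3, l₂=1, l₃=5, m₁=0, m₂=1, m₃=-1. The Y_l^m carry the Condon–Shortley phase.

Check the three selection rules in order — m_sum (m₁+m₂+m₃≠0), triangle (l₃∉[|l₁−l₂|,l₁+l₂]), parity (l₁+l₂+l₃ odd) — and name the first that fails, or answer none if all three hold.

azimuthal sum: 0 + 1 − 1 = 0  ✓
2 ≤ 5 ≤ 4 (triangle on l)  ✗
L = 3 + 1 + 5 = 9 (odd)

triangle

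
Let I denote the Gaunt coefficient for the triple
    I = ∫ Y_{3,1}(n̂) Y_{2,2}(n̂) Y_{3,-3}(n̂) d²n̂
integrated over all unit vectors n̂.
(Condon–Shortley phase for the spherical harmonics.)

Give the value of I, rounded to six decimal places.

Rules hold: Σm=0, L=8 even, 1≤3≤5.
N = 7·5·7 = 245
Δ = 2!·4!·2!/9! = 1/3780
Racah Σ t=0..2: t=0:+1/24 t=1:−1/4 t=2:+1/24 = -1/6
⇒ 3j(3 2 3; 0 0 0)² = 4/105, sgn +1
Racah Σ t=2..2: t=2:+1/96 = 1/96
⇒ 3j(3 2 3; 1 2 -3)² = 1/42, sgn +1
4πI² = N·(3j₀)²·(3jₘ)² = 2/9
I = +1·√(0.222222/4π) = 0.13298076

0.132981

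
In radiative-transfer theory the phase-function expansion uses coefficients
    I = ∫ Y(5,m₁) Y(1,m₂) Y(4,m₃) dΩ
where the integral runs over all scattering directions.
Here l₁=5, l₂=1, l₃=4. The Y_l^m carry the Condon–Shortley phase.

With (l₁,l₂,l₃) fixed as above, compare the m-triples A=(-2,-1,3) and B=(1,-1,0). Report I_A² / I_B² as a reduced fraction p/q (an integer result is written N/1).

Shared (l₁,l₂,l₃)=(5,1,4): N and (l;000)² cancel in I_A²/I_B².
A: Δ = 2!·8!·0!/11! = 1/495; Racah Σ t=0..0: t=0:+1/10080 = 1/10080; ⇒ 3j(5 1 4; -2 -1 3)² = 1/165, sgn -1
B: Δ = 2!·8!·0!/11! = 1/495; Racah Σ t=0..0: t=0:+1/1152 = 1/1152; ⇒ 3j(5 1 4; 1 -1 0)² = 1/33, sgn +1
I_A²/I_B² = (1/165)/(1/33) = 1/5

1/5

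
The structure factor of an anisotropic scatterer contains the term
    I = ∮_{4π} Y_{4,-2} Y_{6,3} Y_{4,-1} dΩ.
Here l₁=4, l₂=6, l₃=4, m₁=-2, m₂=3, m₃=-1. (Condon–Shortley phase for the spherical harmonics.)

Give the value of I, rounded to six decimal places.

-0.103072

Rules hold: Σm=0, L=14 even, 2≤4≤10.
N = 9·13·9 = 1053
Δ = 6!·2!·6!/15! = 1/1261260
Racah Σ t=2..4: t=2:+1/4608 t=3:−1/1296 t=4:+1/4608 = -7/20736
⇒ 3j(4 6 4; 0 0 0)² = 20/1287, sgn -1
Racah Σ t=4..6: t=4:+1/11520 t=5:−1/5760 t=6:+1/51840 = -7/103680
⇒ 3j(4 6 4; -2 3 -1)² = 7/858, sgn +1
4πI² = N·(3j₀)²·(3jₘ)² = 210/1573
I = -1·√(0.133503/4π) = -0.10307192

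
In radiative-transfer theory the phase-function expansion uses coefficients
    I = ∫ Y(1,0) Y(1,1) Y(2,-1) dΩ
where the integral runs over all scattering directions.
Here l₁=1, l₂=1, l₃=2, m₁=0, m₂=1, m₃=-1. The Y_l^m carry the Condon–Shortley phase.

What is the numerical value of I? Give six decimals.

-0.218510

Rules hold: Σm=0, L=4 even, 0≤2≤2.
N = 3·3·5 = 45
Δ = 0!·2!·2!/5! = 1/30
Racah Σ t=0..0: t=0:+1/1 = 1/1
⇒ 3j(1 1 2; 0 0 0)² = 2/15, sgn +1
Racah Σ t=0..0: t=0:+1/2 = 1/2
⇒ 3j(1 1 2; 0 1 -1)² = 1/10, sgn -1
4πI² = N·(3j₀)²·(3jₘ)² = 3/5
I = -1·√(0.6/4π) = -0.21850969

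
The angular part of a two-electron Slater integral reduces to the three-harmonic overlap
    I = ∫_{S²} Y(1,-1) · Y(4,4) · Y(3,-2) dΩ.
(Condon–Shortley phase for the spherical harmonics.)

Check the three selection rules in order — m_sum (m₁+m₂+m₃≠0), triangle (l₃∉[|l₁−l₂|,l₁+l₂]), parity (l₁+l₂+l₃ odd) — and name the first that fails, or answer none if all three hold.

azimuthal sum: -1 + 4 − 2 = 1  ✗
3 ≤ 3 ≤ 5 (triangle on l)
L = 1 + 4 + 3 = 8 (even)

m_sum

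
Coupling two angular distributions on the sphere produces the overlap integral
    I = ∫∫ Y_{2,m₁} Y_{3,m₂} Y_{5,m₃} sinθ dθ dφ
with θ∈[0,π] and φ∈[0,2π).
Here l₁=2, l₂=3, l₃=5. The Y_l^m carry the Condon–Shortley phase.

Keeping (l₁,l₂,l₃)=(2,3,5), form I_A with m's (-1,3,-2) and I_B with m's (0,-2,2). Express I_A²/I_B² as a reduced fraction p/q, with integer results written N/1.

l's match ⇒ only the (l;m) 3-j factors differ between A and B.
A: triangle coeff Δ(2,3,5) = 1/2310; Σ_t [0,0]: t=0:+1/4320 = 1/4320; (3j)²=1/330 [(2 3 5; -1 3 -2)], sign=-1
B: triangle coeff Δ(2,3,5) = 1/2310; Σ_t [0,0]: t=0:+1/480 = 1/480; (3j)²=3/110 [(2 3 5; 0 -2 2)], sign=-1
I_A²/I_B² = (1/330)/(3/110) = 1/9

1/9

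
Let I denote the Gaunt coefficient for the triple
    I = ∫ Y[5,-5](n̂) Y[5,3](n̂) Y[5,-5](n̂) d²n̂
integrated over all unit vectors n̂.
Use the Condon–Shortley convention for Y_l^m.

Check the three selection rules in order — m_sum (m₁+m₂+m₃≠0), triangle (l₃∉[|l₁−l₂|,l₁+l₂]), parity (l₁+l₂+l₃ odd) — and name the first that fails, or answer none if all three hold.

Σmᵢ = -7  ✗
l₃∈[|l₁−l₂|,l₁+l₂]=[0,10], have l₃=5
Σlᵢ = 15 ⇒ odd

m_sum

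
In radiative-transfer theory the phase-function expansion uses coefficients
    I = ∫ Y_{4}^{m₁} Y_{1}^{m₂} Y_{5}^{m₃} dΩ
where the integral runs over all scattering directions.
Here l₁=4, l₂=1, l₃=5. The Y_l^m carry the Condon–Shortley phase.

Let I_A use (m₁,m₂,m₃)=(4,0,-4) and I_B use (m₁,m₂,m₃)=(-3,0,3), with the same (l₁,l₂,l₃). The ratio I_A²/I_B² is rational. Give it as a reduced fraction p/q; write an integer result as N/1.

l's match ⇒ only the (l;m) 3-j factors differ between A and B.
A: triangle coeff Δ(4,1,5) = 1/495; Σ_t [0,0]: t=0:+1/40320 = 1/40320; (3j)²=1/55 [(4 1 5; 4 0 -4)], sign=-1
B: triangle coeff Δ(4,1,5) = 1/495; Σ_t [0,0]: t=0:+1/5040 = 1/5040; (3j)²=16/495 [(4 1 5; -3 0 3)], sign=+1
I_A²/I_B² = (1/55)/(16/495) = 9/16

9/16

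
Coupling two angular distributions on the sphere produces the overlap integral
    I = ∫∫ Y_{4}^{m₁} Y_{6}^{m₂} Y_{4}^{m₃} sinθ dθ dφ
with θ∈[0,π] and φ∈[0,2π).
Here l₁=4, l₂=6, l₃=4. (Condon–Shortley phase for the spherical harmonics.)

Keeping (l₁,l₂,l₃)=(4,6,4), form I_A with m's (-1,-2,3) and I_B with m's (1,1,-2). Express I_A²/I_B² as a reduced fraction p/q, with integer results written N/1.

Shared (l₁,l₂,l₃)=(4,6,4): N and (l;000)² cancel in I_A²/I_B².
A: Δ = 6!·2!·6!/15! = 1/1261260; Racah Σ t=3..4: t=3:−1/8640 t=4:+1/34560 = -1/11520; ⇒ 3j(4 6 4; -1 -2 3)² = 3/143, sgn +1
B: Δ = 6!·2!·6!/15! = 1/1261260; Racah Σ t=1..3: t=1:−1/172800 t=2:+1/5760 t=3:−1/3456 = -7/57600; ⇒ 3j(4 6 4; 1 1 -2)² = 21/2860, sgn -1
I_A²/I_B² = (3/143)/(21/2860) = 20/7

20/7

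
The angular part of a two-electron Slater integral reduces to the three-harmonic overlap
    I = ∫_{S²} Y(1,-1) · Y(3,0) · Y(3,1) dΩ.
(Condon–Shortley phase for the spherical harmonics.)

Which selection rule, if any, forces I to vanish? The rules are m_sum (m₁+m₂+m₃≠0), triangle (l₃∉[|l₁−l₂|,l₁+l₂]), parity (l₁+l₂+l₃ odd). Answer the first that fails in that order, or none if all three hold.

azimuthal sum: -1 + 0 + 1 = 0  ✓
2 ≤ 3 ≤ 4 (triangle on l)  ✓
L = 1 + 3 + 3 = 7 (odd)  ✗

parity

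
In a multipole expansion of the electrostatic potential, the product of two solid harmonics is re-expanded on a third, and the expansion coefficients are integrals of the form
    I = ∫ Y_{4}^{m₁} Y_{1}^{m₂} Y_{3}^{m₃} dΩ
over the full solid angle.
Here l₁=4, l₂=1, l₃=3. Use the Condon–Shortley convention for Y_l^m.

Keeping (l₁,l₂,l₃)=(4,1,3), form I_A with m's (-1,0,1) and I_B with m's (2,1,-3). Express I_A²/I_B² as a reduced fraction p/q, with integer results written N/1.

15/1

l's match ⇒ only the (l;m) 3-j factors differ between A and B.
A: triangle coeff Δ(4,1,3) = 1/252; Σ_t [1,1]: t=1:−1/48 = -1/48; (3j)²=5/84 [(4 1 3; -1 0 1)], sign=-1
B: triangle coeff Δ(4,1,3) = 1/252; Σ_t [2,2]: t=2:+1/1440 = 1/1440; (3j)²=1/252 [(4 1 3; 2 1 -3)], sign=+1
I_A²/I_B² = (5/84)/(1/252) = 15/1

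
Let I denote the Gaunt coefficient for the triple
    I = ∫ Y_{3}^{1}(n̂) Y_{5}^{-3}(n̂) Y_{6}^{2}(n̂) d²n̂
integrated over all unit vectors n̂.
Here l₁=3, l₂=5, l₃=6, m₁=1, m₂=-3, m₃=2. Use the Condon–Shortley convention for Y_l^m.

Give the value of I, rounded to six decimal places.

Rules hold: Σm=0, L=14 even, 2≤6≤8.
N = 7·11·13 = 1001
Δ = 2!·4!·8!/15! = 1/675675
Racah Σ t=0..2: t=0:+1/8640 t=1:−1/2304 t=2:+1/8640 = -7/34560
⇒ 3j(3 5 6; 0 0 0)² = 7/429, sgn -1
Racah Σ t=0..2: t=0:+1/11520 t=1:−1/30240 t=2:+1/1935360 = 1/18432
⇒ 3j(3 5 6; 1 -3 2)² = 7/429, sgn +1
4πI² = N·(3j₀)²·(3jₘ)² = 343/1287
I = -1·√(0.266511/4π) = -0.14563067

-0.145631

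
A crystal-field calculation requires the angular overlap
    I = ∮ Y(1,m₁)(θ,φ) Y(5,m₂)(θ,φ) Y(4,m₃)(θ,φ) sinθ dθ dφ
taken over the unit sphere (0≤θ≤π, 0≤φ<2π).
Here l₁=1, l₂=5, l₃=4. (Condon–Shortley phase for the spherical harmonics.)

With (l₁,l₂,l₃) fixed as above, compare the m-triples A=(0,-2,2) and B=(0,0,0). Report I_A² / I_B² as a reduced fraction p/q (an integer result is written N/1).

Shared (l₁,l₂,l₃)=(1,5,4): N and (l;000)² cancel in I_A²/I_B².
A: Δ = 2!·0!·8!/11! = 1/495; Racah Σ t=1..1: t=1:−1/1440 = -1/1440; ⇒ 3j(1 5 4; 0 -2 2)² = 7/165, sgn -1
B: Δ = 2!·0!·8!/11! = 1/495; Racah Σ t=1..1: t=1:−1/576 = -1/576; ⇒ 3j(1 5 4; 0 0 0)² = 5/99, sgn -1
I_A²/I_B² = (7/165)/(5/99) = 21/25

21/25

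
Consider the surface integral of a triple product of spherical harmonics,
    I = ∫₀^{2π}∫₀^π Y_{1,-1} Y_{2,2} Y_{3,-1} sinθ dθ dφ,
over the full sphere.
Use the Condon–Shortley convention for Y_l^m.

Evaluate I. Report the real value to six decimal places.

-0.082589

Checks pass: Σm=0; 6 even; l₃=3∈[1,3].
(2·1+1)(2·2+1)(2·3+1) = 105
Δ: 0! 2! 4! / 7! → 1/105
sum: t=0:+1/4 = 1/4
3j²(1 2 3; 0 0 0) = Δ·Π!·Σ² = 3/35  (sign -1)
sum: t=0:+1/48 = 1/48
3j²(1 2 3; -1 2 -1) = Δ·Π!·Σ² = 1/105  (sign +1)
combine: 4πI² = 105·3/35·1/105 = 3/35
take √, sign -1: I = -0.08258890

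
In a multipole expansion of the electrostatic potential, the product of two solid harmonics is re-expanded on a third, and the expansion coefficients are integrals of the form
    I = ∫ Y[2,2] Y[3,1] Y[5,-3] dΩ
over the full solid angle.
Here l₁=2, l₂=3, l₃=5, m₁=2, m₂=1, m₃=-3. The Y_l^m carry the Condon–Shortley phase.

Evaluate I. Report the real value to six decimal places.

Checks pass: Σm=0; 10 even; l₃=5∈[1,5].
(2·2+1)(2·3+1)(2·5+1) = 385
Δ: 0! 4! 6! / 11! → 1/2310
sum: t=0:+1/144 = 1/144
3j²(2 3 5; 0 0 0) = Δ·Π!·Σ² = 10/231  (sign -1)
sum: t=0:+1/1152 = 1/1152
3j²(2 3 5; 2 1 -3) = Δ·Π!·Σ² = 1/33  (sign +1)
combine: 4πI² = 385·10/231·1/33 = 50/99
take √, sign -1: I = -0.20047604

-0.200476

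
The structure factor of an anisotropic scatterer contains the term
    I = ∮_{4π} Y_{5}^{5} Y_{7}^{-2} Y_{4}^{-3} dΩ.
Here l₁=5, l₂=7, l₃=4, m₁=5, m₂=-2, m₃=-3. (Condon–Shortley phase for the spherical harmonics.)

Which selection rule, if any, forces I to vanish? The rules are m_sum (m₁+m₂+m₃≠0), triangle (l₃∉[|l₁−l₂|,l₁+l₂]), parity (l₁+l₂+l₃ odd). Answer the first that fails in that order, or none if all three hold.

none

Σmᵢ = 0  ✓
l₃∈[|l₁−l₂|,l₁+l₂]=[2,12], have l₃=4  ✓
Σlᵢ = 16 ⇒ even  ✓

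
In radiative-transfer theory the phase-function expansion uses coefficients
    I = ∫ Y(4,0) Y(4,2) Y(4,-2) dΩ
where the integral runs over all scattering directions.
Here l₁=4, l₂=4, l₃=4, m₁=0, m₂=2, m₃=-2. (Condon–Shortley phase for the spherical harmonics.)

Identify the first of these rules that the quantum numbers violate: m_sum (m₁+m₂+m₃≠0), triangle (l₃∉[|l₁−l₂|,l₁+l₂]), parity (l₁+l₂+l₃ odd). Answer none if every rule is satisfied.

Σmᵢ = 0  ✓
l₃∈[|l₁−l₂|,l₁+l₂]=[0,8], have l₃=4  ✓
Σlᵢ = 12 ⇒ even  ✓

none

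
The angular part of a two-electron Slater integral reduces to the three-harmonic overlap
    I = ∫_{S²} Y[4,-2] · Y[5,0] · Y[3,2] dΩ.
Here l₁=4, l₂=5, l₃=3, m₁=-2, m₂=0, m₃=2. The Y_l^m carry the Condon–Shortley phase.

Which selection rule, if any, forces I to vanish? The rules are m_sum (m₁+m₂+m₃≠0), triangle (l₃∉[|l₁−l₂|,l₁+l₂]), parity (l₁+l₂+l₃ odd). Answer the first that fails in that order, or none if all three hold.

Σmᵢ = 0  ✓
l₃∈[|l₁−l₂|,l₁+l₂]=[1,9], have l₃=3  ✓
Σlᵢ = 12 ⇒ even  ✓

none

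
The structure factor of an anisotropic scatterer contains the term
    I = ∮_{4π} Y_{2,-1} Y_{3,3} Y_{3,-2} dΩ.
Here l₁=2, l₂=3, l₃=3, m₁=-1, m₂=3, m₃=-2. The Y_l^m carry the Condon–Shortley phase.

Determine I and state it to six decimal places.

-0.210261

Rules hold: Σm=0, L=8 even, 1≤3≤5.
N = 5·7·7 = 245
Δ = 2!·2!·4!/9! = 1/3780
Racah Σ t=0..2: t=0:+1/24 t=1:−1/4 t=2:+1/24 = -1/6
⇒ 3j(2 3 3; 0 0 0)² = 4/105, sgn +1
Racah Σ t=2..2: t=2:+1/48 = 1/48
⇒ 3j(2 3 3; -1 3 -2)² = 5/84, sgn -1
4πI² = N·(3j₀)²·(3jₘ)² = 5/9
I = -1·√(0.555556/4π) = -0.21026104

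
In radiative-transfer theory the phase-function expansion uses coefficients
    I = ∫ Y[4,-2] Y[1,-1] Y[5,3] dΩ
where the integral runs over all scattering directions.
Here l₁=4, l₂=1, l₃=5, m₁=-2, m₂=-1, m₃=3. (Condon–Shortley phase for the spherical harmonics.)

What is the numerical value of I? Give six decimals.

-0.259847

Rules hold: Σm=0, L=10 even, 3≤5≤5.
N = 9·3·11 = 297
Δ = 0!·8!·2!/11! = 1/495
Racah Σ t=0..0: t=0:+1/576 = 1/576
⇒ 3j(4 1 5; 0 0 0)² = 5/99, sgn -1
Racah Σ t=0..0: t=0:+1/2880 = 1/2880
⇒ 3j(4 1 5; -2 -1 3)² = 28/495, sgn +1
4πI² = N·(3j₀)²·(3jₘ)² = 28/33
I = -1·√(0.848485/4π) = -0.25984664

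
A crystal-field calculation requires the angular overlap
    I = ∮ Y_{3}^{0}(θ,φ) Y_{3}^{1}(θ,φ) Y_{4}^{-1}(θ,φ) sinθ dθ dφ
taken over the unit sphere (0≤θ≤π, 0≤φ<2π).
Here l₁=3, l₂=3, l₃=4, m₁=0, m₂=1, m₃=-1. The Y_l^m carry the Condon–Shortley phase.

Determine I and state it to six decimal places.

-0.099323

Checks pass: Σm=0; 10 even; l₃=4∈[0,6].
(2·3+1)(2·3+1)(2·4+1) = 441
Δ: 2! 4! 4! / 11! → 1/34650
sum: t=0:+1/72 t=1:−1/16 t=2:+1/72 = -5/144
3j²(3 3 4; 0 0 0) = Δ·Π!·Σ² = 2/77  (sign -1)
sum: t=0:+1/288 t=1:−1/24 t=2:+1/48 = -5/288
3j²(3 3 4; 0 1 -1) = Δ·Π!·Σ² = 5/462  (sign +1)
combine: 4πI² = 441·2/77·5/462 = 15/121
take √, sign -1: I = -0.09932258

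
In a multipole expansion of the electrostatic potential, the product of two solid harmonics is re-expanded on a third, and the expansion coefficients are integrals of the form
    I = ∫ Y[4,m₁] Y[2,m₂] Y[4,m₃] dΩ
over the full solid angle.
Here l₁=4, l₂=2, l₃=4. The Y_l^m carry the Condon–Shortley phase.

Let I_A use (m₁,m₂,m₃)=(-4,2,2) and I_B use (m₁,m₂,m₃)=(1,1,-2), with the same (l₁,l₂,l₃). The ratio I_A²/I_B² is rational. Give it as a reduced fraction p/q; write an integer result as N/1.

Same 4,2,4: normalisation and zero-m 3j drop out of the ratio.
A: Δ: 2! 6! 2! / 11! → 1/13860; sum: t=2:+1/2880 = 1/2880; 3j²(4 2 4; -4 2 2) = Δ·Π!·Σ² = 2/165  (sign +1)
B: Δ: 2! 6! 2! / 11! → 1/13860; sum: t=1:−1/96 t=2:+1/240 = -1/160; 3j²(4 2 4; 1 1 -2) = Δ·Π!·Σ² = 27/1540  (sign -1)
I_A²/I_B² = (2/165)/(27/1540) = 56/81

56/81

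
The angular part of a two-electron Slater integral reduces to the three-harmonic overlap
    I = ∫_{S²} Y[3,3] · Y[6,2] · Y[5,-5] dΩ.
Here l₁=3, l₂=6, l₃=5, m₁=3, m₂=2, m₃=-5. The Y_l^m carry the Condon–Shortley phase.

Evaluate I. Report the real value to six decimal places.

-0.036034

Rules hold: Σm=0, L=14 even, 3≤5≤9.
N = 7·13·11 = 1001
Δ = 4!·2!·8!/15! = 1/675675
Racah Σ t=1..3: t=1:−1/8640 t=2:+1/2304 t=3:−1/8640 = 7/34560
⇒ 3j(3 6 5; 0 0 0)² = 7/429, sgn -1
Racah Σ t=0..0: t=0:+1/1935360 = 1/1935360
⇒ 3j(3 6 5; 3 2 -5)² = 1/1001, sgn +1
4πI² = N·(3j₀)²·(3jₘ)² = 7/429
I = -1·√(0.016317/4π) = -0.03603425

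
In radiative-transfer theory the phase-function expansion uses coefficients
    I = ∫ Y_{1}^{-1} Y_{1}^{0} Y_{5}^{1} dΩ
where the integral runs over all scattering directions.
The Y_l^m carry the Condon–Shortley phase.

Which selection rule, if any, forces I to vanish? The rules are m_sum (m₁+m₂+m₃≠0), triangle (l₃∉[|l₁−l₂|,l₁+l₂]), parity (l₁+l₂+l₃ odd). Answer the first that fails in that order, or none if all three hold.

triangle

m₁+m₂+m₃ = -1 + 0 + 1 = 0  ✓
triangle: |1−1|=0 ≤ l₃=5 ≤ 1+1=2  ✗
parity: l₁+l₂+l₃ = 7 is odd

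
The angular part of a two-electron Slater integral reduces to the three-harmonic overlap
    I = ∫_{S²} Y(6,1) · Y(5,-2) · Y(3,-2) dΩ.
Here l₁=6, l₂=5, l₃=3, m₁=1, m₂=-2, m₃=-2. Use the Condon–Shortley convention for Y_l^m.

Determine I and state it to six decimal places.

Σmᵢ = -3 ≠ 0, so the φ-integral vanishes; I = 0

0.000000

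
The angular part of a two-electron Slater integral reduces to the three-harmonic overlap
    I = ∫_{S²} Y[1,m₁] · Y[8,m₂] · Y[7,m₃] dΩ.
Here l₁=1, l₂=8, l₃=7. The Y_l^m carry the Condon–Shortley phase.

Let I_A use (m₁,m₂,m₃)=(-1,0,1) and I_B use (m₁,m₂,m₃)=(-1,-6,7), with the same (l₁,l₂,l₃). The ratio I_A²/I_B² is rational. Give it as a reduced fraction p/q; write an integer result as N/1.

Shared (l₁,l₂,l₃)=(1,8,7): N and (l;000)² cancel in I_A²/I_B².
A: Δ = 2!·0!·14!/17! = 1/2040; Racah Σ t=2..2: t=2:+1/58060800 = 1/58060800; ⇒ 3j(1 8 7; -1 0 1)² = 7/510, sgn +1
B: Δ = 2!·0!·14!/17! = 1/2040; Racah Σ t=2..2: t=2:+1/174356582400 = 1/174356582400; ⇒ 3j(1 8 7; -1 -6 7)² = 1/2040, sgn +1
I_A²/I_B² = (7/510)/(1/2040) = 28/1

28/1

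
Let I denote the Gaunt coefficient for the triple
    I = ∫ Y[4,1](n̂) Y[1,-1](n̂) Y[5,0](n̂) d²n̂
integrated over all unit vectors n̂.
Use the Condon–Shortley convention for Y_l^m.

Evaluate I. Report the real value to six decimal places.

Rules hold: Σm=0, L=10 even, 3≤5≤5.
N = 9·3·11 = 297
Δ = 0!·8!·2!/11! = 1/495
Racah Σ t=0..0: t=0:+1/576 = 1/576
⇒ 3j(4 1 5; 0 0 0)² = 5/99, sgn -1
Racah Σ t=0..0: t=0:+1/1440 = 1/1440
⇒ 3j(4 1 5; 1 -1 0)² = 2/99, sgn -1
4πI² = N·(3j₀)²·(3jₘ)² = 10/33
I = +1·√(0.30303/4π) = 0.15528807

0.155288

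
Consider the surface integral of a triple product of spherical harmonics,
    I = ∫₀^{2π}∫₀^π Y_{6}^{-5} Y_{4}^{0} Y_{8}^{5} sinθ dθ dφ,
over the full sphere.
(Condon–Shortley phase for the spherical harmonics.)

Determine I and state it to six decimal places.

0.168053

Checks pass: Σm=0; 18 even; l₃=8∈[2,10].
(2·6+1)(2·4+1)(2·8+1) = 1989
Δ: 2! 10! 6! / 19! → 1/23279256
sum: t=0:+1/1658880 t=1:−1/518400 t=2:+1/1658880 = -1/1382400
3j²(6 4 8; 0 0 0) = Δ·Π!·Σ² = 504/46189  (sign -1)
sum: t=1:−1/130636800 t=2:+1/34836480 = 11/522547200
3j²(6 4 8; -5 0 5) = Δ·Π!·Σ² = 1331/81396  (sign -1)
combine: 4πI² = 1989·504/46189·1331/81396 = 2178/6137
take √, sign +1: I = 0.16805287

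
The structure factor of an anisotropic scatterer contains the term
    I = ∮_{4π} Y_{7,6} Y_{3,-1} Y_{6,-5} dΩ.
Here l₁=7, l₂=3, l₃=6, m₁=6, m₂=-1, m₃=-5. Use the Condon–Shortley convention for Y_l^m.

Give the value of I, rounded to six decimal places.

Rules hold: Σm=0, L=16 even, 4≤6≤10.
N = 15·7·13 = 1365
Δ = 4!·10!·2!/17! = 1/2042040
Racah Σ t=1..3: t=1:−1/207360 t=2:+1/57600 t=3:−1/207360 = 1/129600
⇒ 3j(7 3 6; 0 0 0)² = 168/12155, sgn +1
Racah Σ t=0..1: t=0:+1/17418240 t=1:−1/21772800 = 1/87091200
⇒ 3j(7 3 6; 6 -1 -5)² = 11/14280, sgn -1
4πI² = N·(3j₀)²·(3jₘ)² = 21/1445
I = -1·√(0.0145329/4π) = -0.03400719

-0.034007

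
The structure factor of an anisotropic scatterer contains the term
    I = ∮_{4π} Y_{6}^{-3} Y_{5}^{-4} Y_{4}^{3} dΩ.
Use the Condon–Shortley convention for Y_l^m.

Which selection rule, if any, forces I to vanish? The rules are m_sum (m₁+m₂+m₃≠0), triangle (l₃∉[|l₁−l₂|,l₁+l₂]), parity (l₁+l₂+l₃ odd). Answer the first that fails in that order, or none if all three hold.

m_sum

Σmᵢ = -4  ✗
l₃∈[|l₁−l₂|,l₁+l₂]=[1,11], have l₃=4
Σlᵢ = 15 ⇒ odd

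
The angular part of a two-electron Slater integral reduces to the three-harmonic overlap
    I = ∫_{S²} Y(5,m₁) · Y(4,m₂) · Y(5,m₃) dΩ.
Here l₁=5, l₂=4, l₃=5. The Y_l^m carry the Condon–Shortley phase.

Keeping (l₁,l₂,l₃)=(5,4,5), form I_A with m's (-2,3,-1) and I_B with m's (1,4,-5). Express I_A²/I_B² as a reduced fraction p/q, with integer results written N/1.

Same 5,4,5: normalisation and zero-m 3j drop out of the ratio.
A: Δ: 4! 6! 4! / 15! → 1/3153150; sum: t=3:−1/6912 t=4:+1/5184 = 1/20736; 3j²(5 4 5; -2 3 -1) = Δ·Π!·Σ² = 5/2574  (sign +1)
B: Δ: 4! 6! 4! / 15! → 1/3153150; sum: t=4:+1/414720 = 1/414720; 3j²(5 4 5; 1 4 -5) = Δ·Π!·Σ² = 2/429  (sign +1)
I_A²/I_B² = (5/2574)/(2/429) = 5/12

5/12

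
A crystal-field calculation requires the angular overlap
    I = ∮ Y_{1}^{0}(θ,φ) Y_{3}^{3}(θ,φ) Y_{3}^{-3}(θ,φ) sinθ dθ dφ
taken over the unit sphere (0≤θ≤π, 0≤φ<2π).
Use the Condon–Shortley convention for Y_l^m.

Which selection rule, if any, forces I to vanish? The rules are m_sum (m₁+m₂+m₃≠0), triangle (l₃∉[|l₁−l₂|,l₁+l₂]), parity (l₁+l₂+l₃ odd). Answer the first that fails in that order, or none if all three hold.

parity

azimuthal sum: 0 + 3 − 3 = 0  ✓
2 ≤ 3 ≤ 4 (triangle on l)  ✓
L = 1 + 3 + 3 = 7 (odd)  ✗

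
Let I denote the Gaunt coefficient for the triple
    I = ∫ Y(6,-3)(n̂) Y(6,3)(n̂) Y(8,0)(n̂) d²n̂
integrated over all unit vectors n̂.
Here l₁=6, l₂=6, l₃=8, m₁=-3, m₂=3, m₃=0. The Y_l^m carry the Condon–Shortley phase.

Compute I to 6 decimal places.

0.031099

m-sum 0 ✓  L=20 even ✓  0≤8≤12 ✓
Π(2lᵢ+1) = 13×13×17 = 2873
triangle coeff Δ(6,6,8) = 1/1309458150
Σ_t [0,4]: t=0:+1/49766400 t=1:−1/3110400 t=2:+1/1327104 t=3:−1/3110400 t=4:+1/49766400 = 1/6635520
(3j)²=350/46189 [(6 6 8; 0 0 0)], sign=+1
Σ_t [1,4]: t=1:−1/9754214400 t=2:+1/101606400 t=3:−1/12441600 t=4:+1/12441600 = 19/1950842880
(3j)²=19/34034 [(6 6 8; -3 3 0)], sign=+1
⇒ 4πI² = 25/2057
I = (+1)√(25/2057/(4π)) = 0.03109911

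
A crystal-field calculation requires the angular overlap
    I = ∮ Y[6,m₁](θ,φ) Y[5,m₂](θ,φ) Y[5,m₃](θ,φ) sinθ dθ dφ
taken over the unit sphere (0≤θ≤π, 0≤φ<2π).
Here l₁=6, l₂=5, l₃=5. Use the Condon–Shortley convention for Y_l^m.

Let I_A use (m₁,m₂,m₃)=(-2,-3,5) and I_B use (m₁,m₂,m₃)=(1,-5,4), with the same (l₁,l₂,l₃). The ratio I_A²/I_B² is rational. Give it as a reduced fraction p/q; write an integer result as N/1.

20/9

Shared (l₁,l₂,l₃)=(6,5,5): N and (l;000)² cancel in I_A²/I_B².
A: Δ = 6!·6!·4!/17! = 1/28588560; Racah Σ t=2..2: t=2:+1/829440 = 1/829440; ⇒ 3j(6 5 5; -2 -3 5)² = 35/2431, sgn +1
B: Δ = 6!·6!·4!/17! = 1/28588560; Racah Σ t=0..0: t=0:+1/2073600 = 1/2073600; ⇒ 3j(6 5 5; 1 -5 4)² = 63/9724, sgn -1
I_A²/I_B² = (35/2431)/(63/9724) = 20/9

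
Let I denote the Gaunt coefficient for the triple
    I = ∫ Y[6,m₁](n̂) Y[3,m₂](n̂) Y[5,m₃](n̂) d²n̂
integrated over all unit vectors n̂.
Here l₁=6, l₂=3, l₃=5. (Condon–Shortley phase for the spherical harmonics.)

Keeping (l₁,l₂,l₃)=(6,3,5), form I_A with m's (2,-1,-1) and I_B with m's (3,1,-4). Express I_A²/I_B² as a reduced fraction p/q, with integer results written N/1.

Same 6,3,5: normalisation and zero-m 3j drop out of the ratio.
A: Δ: 4! 8! 2! / 15! → 1/675675; sum: t=0:+1/27648 t=1:−1/4320 t=2:+1/11520 = -1/9216; 3j²(6 3 5; 2 -1 -1) = Δ·Π!·Σ² = 2/143  (sign -1)
B: Δ: 4! 8! 2! / 15! → 1/675675; sum: t=2:+1/40320 t=3:−1/241920 = 1/48384; 3j²(6 3 5; 3 1 -4) = Δ·Π!·Σ² = 24/1001  (sign -1)
I_A²/I_B² = (2/143)/(24/1001) = 7/12

7/12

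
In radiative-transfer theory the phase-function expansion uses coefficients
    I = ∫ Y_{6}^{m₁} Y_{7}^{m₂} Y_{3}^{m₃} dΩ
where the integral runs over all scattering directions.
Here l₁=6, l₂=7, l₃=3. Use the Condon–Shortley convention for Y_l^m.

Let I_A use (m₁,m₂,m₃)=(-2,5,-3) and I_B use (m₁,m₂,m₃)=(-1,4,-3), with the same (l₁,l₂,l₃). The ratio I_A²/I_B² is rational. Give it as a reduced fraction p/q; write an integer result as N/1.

Shared (l₁,l₂,l₃)=(6,7,3): N and (l;000)² cancel in I_A²/I_B².
A: Δ = 10!·2!·4!/17! = 1/2042040; Racah Σ t=8..8: t=8:+1/3870720 = 1/3870720; ⇒ 3j(6 7 3; -2 5 -3)² = 135/6188, sgn +1
B: Δ = 10!·2!·4!/17! = 1/2042040; Racah Σ t=7..7: t=7:−1/1451520 = -1/1451520; ⇒ 3j(6 7 3; -1 4 -3)² = 75/3094, sgn -1
I_A²/I_B² = (135/6188)/(75/3094) = 9/10

9/10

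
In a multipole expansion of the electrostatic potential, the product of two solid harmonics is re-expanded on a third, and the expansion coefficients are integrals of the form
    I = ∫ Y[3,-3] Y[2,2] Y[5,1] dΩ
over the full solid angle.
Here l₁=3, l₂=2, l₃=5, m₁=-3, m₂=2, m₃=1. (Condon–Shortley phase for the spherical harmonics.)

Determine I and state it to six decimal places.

Checks pass: Σm=0; 10 even; l₃=5∈[1,5].
(2·3+1)(2·2+1)(2·5+1) = 385
Δ: 0! 6! 4! / 11! → 1/2310
sum: t=0:+1/144 = 1/144
3j²(3 2 5; 0 0 0) = Δ·Π!·Σ² = 10/231  (sign -1)
sum: t=0:+1/17280 = 1/17280
3j²(3 2 5; -3 2 1) = Δ·Π!·Σ² = 1/2310  (sign +1)
combine: 4πI² = 385·10/231·1/2310 = 5/693
take √, sign -1: I = -0.02396147

-0.023961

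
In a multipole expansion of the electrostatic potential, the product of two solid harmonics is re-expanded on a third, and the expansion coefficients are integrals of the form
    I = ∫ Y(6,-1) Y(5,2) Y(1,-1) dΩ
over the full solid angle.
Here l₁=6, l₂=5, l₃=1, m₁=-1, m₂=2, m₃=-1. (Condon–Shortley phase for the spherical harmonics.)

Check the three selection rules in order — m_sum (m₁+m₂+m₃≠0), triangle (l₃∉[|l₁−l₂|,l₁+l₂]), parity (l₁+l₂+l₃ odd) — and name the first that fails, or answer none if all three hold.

none

m₁+m₂+m₃ = -1 + 2 − 1 = 0  ✓
triangle: |6−5|=1 ≤ l₃=1 ≤ 6+5=11  ✓
parity: l₁+l₂+l₃ = 12 is even  ✓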